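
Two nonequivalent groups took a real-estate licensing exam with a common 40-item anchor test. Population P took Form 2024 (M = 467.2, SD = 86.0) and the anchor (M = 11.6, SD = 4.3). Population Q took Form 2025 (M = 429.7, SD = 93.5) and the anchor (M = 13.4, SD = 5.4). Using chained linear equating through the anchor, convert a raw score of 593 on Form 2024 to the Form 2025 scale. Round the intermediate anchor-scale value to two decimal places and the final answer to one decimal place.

507.4

Form 2024 → anchor (Population P): v = (4.3/86.0)(593 − 467.2) + 11.6 = 17.89
anchor → Form 2025 (Population Q): y = (93.5/5.4)(17.89 − 13.4) + 429.7 = 507.4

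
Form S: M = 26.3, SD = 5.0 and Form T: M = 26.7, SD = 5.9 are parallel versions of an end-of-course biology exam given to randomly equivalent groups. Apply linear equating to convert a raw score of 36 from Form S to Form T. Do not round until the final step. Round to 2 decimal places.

Linear equating: y = (SD_Y/SD_X)(x − M_X) + M_Y
y = (5.9/5.0)(36 − 26.3) + 26.7
y = 1.180000 × 9.7 + 26.7 = 11.4460 + 26.7 = 38.15

38.15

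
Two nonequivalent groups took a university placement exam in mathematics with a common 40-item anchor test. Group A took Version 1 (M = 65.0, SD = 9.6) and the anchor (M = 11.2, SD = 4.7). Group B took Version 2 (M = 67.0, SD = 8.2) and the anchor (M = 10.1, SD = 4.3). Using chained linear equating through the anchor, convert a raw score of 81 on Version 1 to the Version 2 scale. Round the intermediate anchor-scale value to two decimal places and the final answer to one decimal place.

Version 1 → anchor (Group A): v = (4.7/9.6)(81 − 65.0) + 11.2 = 19.03
anchor → Version 2 (Group B): y = (8.2/4.3)(19.03 − 10.1) + 67.0 = 84.0

84.0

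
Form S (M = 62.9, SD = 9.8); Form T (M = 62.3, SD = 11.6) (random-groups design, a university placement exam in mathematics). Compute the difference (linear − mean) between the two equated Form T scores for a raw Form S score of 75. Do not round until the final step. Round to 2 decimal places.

Mean-equated: 75 + (62.3 − 62.9) = 74.40
Linear-equated: (11.6/9.8)(75 − 62.9) + 62.3 = 76.622
Difference = 76.622 − 74.40 = 2.22

2.22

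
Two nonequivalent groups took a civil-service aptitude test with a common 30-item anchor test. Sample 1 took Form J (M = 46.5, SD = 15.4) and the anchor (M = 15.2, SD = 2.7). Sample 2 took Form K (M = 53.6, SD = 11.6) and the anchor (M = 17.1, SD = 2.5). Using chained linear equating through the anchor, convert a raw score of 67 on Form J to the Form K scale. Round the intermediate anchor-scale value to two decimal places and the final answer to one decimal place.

61.4

Form J → anchor (Sample 1): v = (2.7/15.4)(67 − 46.5) + 15.2 = 18.79
anchor → Form K (Sample 2): y = (11.6/2.5)(18.79 − 17.1) + 53.6 = 61.4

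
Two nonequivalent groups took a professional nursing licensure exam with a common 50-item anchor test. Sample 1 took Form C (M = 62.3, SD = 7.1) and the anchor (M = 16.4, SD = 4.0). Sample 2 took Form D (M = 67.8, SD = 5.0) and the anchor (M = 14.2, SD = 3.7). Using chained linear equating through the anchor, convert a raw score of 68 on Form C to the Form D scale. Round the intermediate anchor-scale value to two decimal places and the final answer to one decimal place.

Form C → anchor (Sample 1): v = (4.0/7.1)(68 − 62.3) + 16.4 = 19.61
anchor → Form D (Sample 2): y = (5.0/3.7)(19.61 − 14.2) + 67.8 = 75.1

75.1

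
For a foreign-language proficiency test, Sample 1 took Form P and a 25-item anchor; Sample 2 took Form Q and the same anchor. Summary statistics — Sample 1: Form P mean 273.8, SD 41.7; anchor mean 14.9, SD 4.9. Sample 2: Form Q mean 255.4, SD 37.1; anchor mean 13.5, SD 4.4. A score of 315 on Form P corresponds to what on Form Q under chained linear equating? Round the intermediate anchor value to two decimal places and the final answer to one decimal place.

308.0

Form P → anchor (Sample 1): v = (4.9/41.7)(315 − 273.8) + 14.9 = 19.74
anchor → Form Q (Sample 2): y = (37.1/4.4)(19.74 − 13.5) + 255.4 = 308.0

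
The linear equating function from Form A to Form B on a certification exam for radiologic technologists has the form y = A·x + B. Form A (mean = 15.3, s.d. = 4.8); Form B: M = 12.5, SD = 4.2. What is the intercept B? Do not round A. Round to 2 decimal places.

A = SD_Y / SD_X = 4.2 / 4.8 = 0.875000
B = M_Y − A·M_X = 12.5 − 0.875000 × 15.3 = -0.89

-0.89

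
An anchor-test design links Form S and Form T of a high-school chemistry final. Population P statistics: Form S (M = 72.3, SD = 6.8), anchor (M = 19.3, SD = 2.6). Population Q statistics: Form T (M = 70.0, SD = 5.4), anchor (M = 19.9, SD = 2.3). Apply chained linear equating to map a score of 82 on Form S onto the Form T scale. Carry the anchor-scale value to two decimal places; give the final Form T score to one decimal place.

Form S → anchor (Population P): v = (2.6/6.8)(82 − 72.3) + 19.3 = 23.01
anchor → Form T (Population Q): y = (5.4/2.3)(23.01 − 19.9) + 70.0 = 77.3

77.3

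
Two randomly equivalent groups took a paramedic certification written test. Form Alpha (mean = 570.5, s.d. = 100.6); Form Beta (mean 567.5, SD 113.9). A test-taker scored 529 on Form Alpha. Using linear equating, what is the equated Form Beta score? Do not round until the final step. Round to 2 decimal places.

520.51

Linear equating: y = (SD_Y/SD_X)(x − M_X) + M_Y
y = (113.9/100.6)(529 − 570.5) + 567.5
y = 1.132207 × -41.5 + 567.5 = -46.9866 + 567.5 = 520.51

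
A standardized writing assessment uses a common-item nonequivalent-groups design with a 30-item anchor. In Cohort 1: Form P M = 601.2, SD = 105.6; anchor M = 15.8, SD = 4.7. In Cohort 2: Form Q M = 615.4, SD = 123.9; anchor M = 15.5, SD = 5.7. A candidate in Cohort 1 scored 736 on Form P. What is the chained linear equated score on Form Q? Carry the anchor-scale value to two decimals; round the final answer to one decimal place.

752.3

Form P → anchor (Cohort 1): v = (4.7/105.6)(736 − 601.2) + 15.8 = 21.80
anchor → Form Q (Cohort 2): y = (123.9/5.7)(21.80 − 15.5) + 615.4 = 752.3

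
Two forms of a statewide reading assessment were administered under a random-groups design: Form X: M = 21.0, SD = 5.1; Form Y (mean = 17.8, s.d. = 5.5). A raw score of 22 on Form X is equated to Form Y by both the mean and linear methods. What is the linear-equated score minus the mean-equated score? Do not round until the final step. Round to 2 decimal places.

0.08

Mean-equated: 22 + (17.8 − 21.0) = 18.80
Linear-equated: (5.5/5.1)(22 − 21.0) + 17.8 = 18.878
Difference = 18.878 − 18.80 = 0.08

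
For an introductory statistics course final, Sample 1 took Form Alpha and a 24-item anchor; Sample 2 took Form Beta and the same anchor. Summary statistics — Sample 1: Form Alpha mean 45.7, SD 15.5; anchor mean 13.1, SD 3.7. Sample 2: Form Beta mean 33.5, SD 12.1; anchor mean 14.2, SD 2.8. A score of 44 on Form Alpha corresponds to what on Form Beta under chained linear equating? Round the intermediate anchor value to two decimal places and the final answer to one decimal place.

27.0

Form Alpha → anchor (Sample 1): v = (3.7/15.5)(44 − 45.7) + 13.1 = 12.69
anchor → Form Beta (Sample 2): y = (12.1/2.8)(12.69 − 14.2) + 33.5 = 27.0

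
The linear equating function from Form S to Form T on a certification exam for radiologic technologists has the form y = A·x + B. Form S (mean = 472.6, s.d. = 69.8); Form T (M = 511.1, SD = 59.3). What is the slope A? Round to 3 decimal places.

0.850

A = SD_Y / SD_X = 59.3 / 69.8 = 0.850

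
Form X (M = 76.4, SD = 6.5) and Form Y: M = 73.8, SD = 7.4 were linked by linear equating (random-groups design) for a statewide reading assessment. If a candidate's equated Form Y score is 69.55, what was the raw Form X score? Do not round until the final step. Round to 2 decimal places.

Invert y = (SD_Y/SD_X)(x − M_X) + M_Y:
x = (SD_X/SD_Y)(y − M_Y) + M_X = (6.5/7.4)(69.55 − 73.8) + 76.4
x = 0.878378 × -4.250 + 76.4 = 72.67

72.67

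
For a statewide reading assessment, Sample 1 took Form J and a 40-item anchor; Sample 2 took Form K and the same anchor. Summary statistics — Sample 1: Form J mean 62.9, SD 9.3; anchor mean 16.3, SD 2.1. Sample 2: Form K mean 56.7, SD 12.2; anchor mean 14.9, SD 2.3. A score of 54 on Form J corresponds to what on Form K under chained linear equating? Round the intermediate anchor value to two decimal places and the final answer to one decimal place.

Form J → anchor (Sample 1): v = (2.1/9.3)(54 − 62.9) + 16.3 = 14.29
anchor → Form K (Sample 2): y = (12.2/2.3)(14.29 − 14.9) + 56.7 = 53.5

53.5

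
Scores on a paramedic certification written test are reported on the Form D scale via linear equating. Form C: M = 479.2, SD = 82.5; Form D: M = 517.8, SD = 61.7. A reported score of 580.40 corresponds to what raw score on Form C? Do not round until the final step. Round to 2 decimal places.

562.90

Invert y = (SD_Y/SD_X)(x − M_X) + M_Y:
x = (SD_X/SD_Y)(y − M_Y) + M_X = (82.5/61.7)(580.40 − 517.8) + 479.2
x = 1.337115 × 62.600 + 479.2 = 562.90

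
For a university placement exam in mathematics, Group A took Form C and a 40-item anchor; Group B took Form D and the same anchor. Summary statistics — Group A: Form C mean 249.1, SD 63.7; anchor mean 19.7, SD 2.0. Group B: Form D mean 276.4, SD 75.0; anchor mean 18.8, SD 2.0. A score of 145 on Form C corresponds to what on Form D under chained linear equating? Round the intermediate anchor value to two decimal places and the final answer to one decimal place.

187.5

Form C → anchor (Group A): v = (2.0/63.7)(145 − 249.1) + 19.7 = 16.43
anchor → Form D (Group B): y = (75.0/2.0)(16.43 − 18.8) + 276.4 = 187.5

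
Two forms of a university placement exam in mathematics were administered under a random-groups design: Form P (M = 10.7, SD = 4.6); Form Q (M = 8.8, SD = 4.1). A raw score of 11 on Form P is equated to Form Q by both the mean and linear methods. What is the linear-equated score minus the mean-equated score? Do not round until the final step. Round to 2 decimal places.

Mean-equated: 11 + (8.8 − 10.7) = 9.10
Linear-equated: (4.1/4.6)(11 − 10.7) + 8.8 = 9.067
Difference = 9.067 − 9.10 = -0.03

-0.03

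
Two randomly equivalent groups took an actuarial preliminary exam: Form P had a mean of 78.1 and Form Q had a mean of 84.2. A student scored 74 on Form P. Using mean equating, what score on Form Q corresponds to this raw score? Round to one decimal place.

80.1

Mean equating: y = x + (M_Y − M_X) = 74 + (84.2 − 78.1) = 80.1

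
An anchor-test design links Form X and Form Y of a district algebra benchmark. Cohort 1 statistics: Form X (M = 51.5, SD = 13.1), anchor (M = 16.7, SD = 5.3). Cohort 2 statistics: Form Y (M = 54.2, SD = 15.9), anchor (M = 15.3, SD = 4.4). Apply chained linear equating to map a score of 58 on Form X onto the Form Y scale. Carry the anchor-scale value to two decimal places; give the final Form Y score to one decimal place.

68.8

Form X → anchor (Cohort 1): v = (5.3/13.1)(58 − 51.5) + 16.7 = 19.33
anchor → Form Y (Cohort 2): y = (15.9/4.4)(19.33 − 15.3) + 54.2 = 68.8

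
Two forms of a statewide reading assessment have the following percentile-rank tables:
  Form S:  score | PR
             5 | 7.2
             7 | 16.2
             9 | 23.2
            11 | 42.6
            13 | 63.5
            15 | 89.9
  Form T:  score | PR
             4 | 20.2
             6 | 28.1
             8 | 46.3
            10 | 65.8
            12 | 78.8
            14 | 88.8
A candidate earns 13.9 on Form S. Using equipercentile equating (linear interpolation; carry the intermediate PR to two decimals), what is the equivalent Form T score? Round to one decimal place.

PR of 13.9 on Form S: 63.5 + (13.9 − 13)/(15 − 13) × (89.9 − 63.5) = 75.38
On Form T, PR 75.38 falls between score 10 (PR 65.8) and 12 (PR 78.8).
Interpolate: 10 + (75.38 − 65.8)/(78.8 − 65.8) × (12 − 10) = 11.5

11.5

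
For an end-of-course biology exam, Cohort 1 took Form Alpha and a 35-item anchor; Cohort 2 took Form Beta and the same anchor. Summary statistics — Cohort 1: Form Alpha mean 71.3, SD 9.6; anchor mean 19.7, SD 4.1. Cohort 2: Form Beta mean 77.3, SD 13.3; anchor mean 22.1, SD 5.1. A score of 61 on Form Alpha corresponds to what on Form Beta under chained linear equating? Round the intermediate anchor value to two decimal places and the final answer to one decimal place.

59.6

Form Alpha → anchor (Cohort 1): v = (4.1/9.6)(61 − 71.3) + 19.7 = 15.30
anchor → Form Beta (Cohort 2): y = (13.3/5.1)(15.30 − 22.1) + 77.3 = 59.6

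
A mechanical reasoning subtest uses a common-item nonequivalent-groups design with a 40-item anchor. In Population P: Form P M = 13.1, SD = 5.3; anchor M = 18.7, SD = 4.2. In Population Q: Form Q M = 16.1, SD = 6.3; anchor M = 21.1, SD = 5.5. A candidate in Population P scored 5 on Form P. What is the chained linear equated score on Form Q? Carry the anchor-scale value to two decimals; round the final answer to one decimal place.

Form P → anchor (Population P): v = (4.2/5.3)(5 − 13.1) + 18.7 = 12.28
anchor → Form Q (Population Q): y = (6.3/5.5)(12.28 − 21.1) + 16.1 = 6.0

6.0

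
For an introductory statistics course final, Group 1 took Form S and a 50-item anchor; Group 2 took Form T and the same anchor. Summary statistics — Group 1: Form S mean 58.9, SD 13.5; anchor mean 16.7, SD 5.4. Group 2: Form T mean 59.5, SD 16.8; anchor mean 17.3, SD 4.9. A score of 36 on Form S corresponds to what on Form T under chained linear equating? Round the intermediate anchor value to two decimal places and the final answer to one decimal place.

Form S → anchor (Group 1): v = (5.4/13.5)(36 − 58.9) + 16.7 = 7.54
anchor → Form T (Group 2): y = (16.8/4.9)(7.54 − 17.3) + 59.5 = 26.0

26.0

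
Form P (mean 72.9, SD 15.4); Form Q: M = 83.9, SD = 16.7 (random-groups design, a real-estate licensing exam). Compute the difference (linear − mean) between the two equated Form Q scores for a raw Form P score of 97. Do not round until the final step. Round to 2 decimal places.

2.03

Mean-equated: 97 + (83.9 − 72.9) = 108.00
Linear-equated: (16.7/15.4)(97 − 72.9) + 83.9 = 110.034
Difference = 110.034 − 108.00 = 2.03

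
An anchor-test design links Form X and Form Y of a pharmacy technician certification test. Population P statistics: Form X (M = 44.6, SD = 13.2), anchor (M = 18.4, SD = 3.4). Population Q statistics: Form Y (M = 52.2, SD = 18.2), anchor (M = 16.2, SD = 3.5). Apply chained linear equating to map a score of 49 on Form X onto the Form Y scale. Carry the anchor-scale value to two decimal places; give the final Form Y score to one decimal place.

69.5

Form X → anchor (Population P): v = (3.4/13.2)(49 − 44.6) + 18.4 = 19.53
anchor → Form Y (Population Q): y = (18.2/3.5)(19.53 − 16.2) + 52.2 = 69.5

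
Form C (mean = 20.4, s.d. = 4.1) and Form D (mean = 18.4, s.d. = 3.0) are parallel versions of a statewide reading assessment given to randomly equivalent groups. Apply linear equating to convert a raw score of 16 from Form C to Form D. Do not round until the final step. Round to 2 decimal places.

15.18

Linear equating: y = (SD_Y/SD_X)(x − M_X) + M_Y
y = (3.0/4.1)(16 − 20.4) + 18.4
y = 0.731707 × -4.4 + 18.4 = -3.2195 + 18.4 = 15.18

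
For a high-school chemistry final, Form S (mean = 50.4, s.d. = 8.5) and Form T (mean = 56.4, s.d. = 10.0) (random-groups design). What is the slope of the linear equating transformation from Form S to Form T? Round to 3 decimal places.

A = SD_Y / SD_X = 10.0 / 8.5 = 1.176

1.176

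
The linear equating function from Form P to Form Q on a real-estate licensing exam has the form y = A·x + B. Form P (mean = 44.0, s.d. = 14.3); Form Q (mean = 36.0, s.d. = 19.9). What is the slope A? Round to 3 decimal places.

A = SD_Y / SD_X = 19.9 / 14.3 = 1.392

1.392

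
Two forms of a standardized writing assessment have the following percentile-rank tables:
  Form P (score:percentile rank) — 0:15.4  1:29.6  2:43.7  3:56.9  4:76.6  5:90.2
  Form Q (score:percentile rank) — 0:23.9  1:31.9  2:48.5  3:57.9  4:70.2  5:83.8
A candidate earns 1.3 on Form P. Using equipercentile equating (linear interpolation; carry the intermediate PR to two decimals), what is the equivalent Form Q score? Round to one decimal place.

PR of 1.3 on Form P: 29.6 + (1.3 − 1)/(2 − 1) × (43.7 − 29.6) = 33.83
On Form Q, PR 33.83 falls between score 1 (PR 31.9) and 2 (PR 48.5).
Interpolate: 1 + (33.83 − 31.9)/(48.5 − 31.9) × (2 − 1) = 1.1

1.1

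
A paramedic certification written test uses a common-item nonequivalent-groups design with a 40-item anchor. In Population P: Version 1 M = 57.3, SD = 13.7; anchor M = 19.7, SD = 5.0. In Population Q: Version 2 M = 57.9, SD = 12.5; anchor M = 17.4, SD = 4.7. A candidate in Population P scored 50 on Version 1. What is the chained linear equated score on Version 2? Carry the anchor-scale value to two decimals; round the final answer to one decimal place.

Version 1 → anchor (Population P): v = (5.0/13.7)(50 − 57.3) + 19.7 = 17.04
anchor → Version 2 (Population Q): y = (12.5/4.7)(17.04 − 17.4) + 57.9 = 56.9

56.9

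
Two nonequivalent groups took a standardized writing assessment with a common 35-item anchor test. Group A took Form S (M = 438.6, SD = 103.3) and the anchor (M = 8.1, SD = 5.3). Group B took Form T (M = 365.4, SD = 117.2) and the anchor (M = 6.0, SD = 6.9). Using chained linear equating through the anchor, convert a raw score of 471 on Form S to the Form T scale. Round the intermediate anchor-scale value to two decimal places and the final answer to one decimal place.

429.3

Form S → anchor (Group A): v = (5.3/103.3)(471 − 438.6) + 8.1 = 9.76
anchor → Form T (Group B): y = (117.2/6.9)(9.76 − 6.0) + 365.4 = 429.3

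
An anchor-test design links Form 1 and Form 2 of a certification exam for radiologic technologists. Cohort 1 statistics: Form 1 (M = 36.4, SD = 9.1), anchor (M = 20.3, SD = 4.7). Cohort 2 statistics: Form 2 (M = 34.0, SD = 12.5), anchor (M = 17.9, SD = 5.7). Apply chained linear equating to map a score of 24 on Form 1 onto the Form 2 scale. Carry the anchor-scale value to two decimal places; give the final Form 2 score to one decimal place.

25.2

Form 1 → anchor (Cohort 1): v = (4.7/9.1)(24 − 36.4) + 20.3 = 13.90
anchor → Form 2 (Cohort 2): y = (12.5/5.7)(13.90 − 17.9) + 34.0 = 25.2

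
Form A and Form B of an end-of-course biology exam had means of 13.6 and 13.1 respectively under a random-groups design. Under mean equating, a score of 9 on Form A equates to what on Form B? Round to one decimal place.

Mean equating: y = x + (M_Y − M_X) = 9 + (13.1 − 13.6) = 8.5

8.5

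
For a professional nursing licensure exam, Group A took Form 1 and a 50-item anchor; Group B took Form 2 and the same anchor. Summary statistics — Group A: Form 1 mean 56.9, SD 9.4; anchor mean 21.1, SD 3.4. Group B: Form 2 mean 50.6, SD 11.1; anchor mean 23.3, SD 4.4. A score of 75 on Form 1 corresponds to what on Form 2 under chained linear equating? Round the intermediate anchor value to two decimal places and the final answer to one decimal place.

Form 1 → anchor (Group A): v = (3.4/9.4)(75 − 56.9) + 21.1 = 27.65
anchor → Form 2 (Group B): y = (11.1/4.4)(27.65 − 23.3) + 50.6 = 61.6

61.6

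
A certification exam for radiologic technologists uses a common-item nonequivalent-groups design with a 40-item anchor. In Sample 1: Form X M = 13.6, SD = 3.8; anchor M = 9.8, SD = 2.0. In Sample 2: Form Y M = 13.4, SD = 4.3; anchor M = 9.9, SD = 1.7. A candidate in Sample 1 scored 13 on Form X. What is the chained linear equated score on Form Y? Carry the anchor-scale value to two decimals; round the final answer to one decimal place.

12.3

Form X → anchor (Sample 1): v = (2.0/3.8)(13 − 13.6) + 9.8 = 9.48
anchor → Form Y (Sample 2): y = (4.3/1.7)(9.48 − 9.9) + 13.4 = 12.3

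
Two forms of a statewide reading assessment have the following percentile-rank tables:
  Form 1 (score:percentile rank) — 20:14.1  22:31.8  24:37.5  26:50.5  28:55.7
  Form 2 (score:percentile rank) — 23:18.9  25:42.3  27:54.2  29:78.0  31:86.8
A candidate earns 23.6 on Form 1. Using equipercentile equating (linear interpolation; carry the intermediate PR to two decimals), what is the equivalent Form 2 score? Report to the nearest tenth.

24.5

PR of 23.6 on Form 1: 31.8 + (23.6 − 22)/(24 − 22) × (37.5 − 31.8) = 36.36
On Form 2, PR 36.36 falls between score 23 (PR 18.9) and 25 (PR 42.3).
Interpolate: 23 + (36.36 − 18.9)/(42.3 − 18.9) × (25 − 23) = 24.5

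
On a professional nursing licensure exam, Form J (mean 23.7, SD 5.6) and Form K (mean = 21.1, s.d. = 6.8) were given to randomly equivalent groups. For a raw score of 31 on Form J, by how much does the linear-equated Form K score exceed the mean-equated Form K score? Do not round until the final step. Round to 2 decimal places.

1.56

Mean-equated: 31 + (21.1 − 23.7) = 28.40
Linear-equated: (6.8/5.6)(31 − 23.7) + 21.1 = 29.964
Difference = 29.964 − 28.40 = 1.56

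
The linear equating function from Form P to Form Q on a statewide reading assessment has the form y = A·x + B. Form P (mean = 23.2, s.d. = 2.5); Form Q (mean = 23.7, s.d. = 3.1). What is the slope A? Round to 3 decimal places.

A = SD_Y / SD_X = 3.1 / 2.5 = 1.240

1.240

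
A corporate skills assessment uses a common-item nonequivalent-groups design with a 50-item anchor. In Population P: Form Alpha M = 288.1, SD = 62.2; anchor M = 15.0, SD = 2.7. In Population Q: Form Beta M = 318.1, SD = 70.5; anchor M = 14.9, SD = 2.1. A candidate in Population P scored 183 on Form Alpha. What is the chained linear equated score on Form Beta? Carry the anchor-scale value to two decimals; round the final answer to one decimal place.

168.4

Form Alpha → anchor (Population P): v = (2.7/62.2)(183 − 288.1) + 15.0 = 10.44
anchor → Form Beta (Population Q): y = (70.5/2.1)(10.44 − 14.9) + 318.1 = 168.4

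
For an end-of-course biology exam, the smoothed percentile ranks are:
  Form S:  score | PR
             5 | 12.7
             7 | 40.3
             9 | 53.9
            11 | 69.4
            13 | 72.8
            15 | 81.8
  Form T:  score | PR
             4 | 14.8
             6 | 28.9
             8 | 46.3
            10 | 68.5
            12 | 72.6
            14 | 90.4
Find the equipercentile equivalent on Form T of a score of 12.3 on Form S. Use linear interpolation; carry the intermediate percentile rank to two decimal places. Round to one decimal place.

11.5

PR of 12.3 on Form S: 69.4 + (12.3 − 11)/(13 − 11) × (72.8 − 69.4) = 71.61
On Form T, PR 71.61 falls between score 10 (PR 68.5) and 12 (PR 72.6).
Interpolate: 10 + (71.61 − 68.5)/(72.6 − 68.5) × (12 − 10) = 11.5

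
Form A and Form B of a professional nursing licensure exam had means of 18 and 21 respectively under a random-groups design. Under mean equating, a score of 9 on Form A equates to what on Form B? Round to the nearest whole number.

Mean equating: y = x + (M_Y − M_X) = 9 + (21 − 18) = 12

12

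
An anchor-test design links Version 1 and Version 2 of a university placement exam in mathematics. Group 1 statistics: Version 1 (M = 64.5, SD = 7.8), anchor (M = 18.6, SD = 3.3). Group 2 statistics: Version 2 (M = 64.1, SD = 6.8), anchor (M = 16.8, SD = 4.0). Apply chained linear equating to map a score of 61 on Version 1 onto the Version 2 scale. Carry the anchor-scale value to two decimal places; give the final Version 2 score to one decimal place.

64.6

Version 1 → anchor (Group 1): v = (3.3/7.8)(61 − 64.5) + 18.6 = 17.12
anchor → Version 2 (Group 2): y = (6.8/4.0)(17.12 − 16.8) + 64.1 = 64.6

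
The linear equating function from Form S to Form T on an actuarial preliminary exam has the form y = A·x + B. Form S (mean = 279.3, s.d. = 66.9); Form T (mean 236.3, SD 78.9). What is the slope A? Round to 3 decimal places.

1.179

A = SD_Y / SD_X = 78.9 / 66.9 = 1.179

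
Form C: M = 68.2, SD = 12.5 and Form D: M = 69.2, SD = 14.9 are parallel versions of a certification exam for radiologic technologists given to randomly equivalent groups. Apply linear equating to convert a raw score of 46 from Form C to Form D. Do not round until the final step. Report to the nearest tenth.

42.7

Linear equating: y = (SD_Y/SD_X)(x − M_X) + M_Y
y = (14.9/12.5)(46 − 68.2) + 69.2
y = 1.192000 × -22.2 + 69.2 = -26.4624 + 69.2 = 42.7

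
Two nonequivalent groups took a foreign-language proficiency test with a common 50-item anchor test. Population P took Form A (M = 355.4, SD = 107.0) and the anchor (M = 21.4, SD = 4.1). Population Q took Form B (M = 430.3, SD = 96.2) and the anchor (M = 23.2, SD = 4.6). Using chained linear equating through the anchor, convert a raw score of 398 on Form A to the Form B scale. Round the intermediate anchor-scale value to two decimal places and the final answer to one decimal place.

Form A → anchor (Population P): v = (4.1/107.0)(398 − 355.4) + 21.4 = 23.03
anchor → Form B (Population Q): y = (96.2/4.6)(23.03 − 23.2) + 430.3 = 426.7

426.7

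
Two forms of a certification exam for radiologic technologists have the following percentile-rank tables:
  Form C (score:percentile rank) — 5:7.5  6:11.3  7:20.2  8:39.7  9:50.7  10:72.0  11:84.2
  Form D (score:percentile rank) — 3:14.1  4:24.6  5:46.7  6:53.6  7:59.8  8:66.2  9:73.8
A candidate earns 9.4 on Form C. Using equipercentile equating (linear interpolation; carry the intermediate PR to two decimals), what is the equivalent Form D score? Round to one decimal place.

6.9

PR of 9.4 on Form C: 50.7 + (9.4 − 9)/(10 − 9) × (72.0 − 50.7) = 59.22
On Form D, PR 59.22 falls between score 6 (PR 53.6) and 7 (PR 59.8).
Interpolate: 6 + (59.22 − 53.6)/(59.8 − 53.6) × (7 − 6) = 6.9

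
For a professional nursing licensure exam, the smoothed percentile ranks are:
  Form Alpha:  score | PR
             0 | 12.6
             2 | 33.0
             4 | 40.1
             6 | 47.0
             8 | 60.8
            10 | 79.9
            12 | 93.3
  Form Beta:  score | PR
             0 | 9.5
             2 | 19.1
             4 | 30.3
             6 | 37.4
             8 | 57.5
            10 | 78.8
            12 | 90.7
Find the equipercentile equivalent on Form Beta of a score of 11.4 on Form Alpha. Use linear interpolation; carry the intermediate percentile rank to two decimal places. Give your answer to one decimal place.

PR of 11.4 on Form Alpha: 79.9 + (11.4 − 10)/(12 − 10) × (93.3 − 79.9) = 89.28
On Form Beta, PR 89.28 falls between score 10 (PR 78.8) and 12 (PR 90.7).
Interpolate: 10 + (89.28 − 78.8)/(90.7 − 78.8) × (12 − 10) = 11.8

11.8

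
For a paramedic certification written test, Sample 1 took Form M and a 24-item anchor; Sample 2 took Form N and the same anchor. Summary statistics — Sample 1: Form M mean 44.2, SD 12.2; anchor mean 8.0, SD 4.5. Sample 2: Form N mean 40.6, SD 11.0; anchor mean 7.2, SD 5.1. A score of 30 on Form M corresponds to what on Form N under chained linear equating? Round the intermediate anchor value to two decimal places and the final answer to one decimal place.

31.0

Form M → anchor (Sample 1): v = (4.5/12.2)(30 − 44.2) + 8.0 = 2.76
anchor → Form N (Sample 2): y = (11.0/5.1)(2.76 − 7.2) + 40.6 = 31.0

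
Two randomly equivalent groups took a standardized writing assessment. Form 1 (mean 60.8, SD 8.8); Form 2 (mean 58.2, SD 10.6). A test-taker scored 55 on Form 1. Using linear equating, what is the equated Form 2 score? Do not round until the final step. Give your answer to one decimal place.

Linear equating: y = (SD_Y/SD_X)(x − M_X) + M_Y
y = (10.6/8.8)(55 − 60.8) + 58.2
y = 1.204545 × -5.8 + 58.2 = -6.9864 + 58.2 = 51.2

51.2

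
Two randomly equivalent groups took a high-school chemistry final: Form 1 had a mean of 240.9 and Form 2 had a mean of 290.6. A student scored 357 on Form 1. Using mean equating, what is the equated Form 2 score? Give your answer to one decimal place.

Mean equating: y = x + (M_Y − M_X) = 357 + (290.6 − 240.9) = 406.7

406.7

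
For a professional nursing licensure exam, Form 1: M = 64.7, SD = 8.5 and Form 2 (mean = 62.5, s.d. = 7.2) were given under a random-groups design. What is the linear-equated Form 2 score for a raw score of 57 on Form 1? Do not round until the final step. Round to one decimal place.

Linear equating: y = (SD_Y/SD_X)(x − M_X) + M_Y
y = (7.2/8.5)(57 − 64.7) + 62.5
y = 0.847059 × -7.7 + 62.5 = -6.5224 + 62.5 = 56.0

56.0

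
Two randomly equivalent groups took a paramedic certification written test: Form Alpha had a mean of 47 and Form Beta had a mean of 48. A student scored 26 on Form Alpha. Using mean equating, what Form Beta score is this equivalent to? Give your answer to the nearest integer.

27

Mean equating: y = x + (M_Y − M_X) = 26 + (48 − 47) = 27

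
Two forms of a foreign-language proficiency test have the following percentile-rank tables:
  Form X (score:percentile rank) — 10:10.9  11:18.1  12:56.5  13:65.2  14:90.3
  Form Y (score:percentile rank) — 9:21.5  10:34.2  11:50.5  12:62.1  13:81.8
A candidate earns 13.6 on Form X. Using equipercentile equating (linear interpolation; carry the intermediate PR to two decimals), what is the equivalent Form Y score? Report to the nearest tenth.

12.9

PR of 13.6 on Form X: 65.2 + (13.6 − 13)/(14 − 13) × (90.3 − 65.2) = 80.26
On Form Y, PR 80.26 falls between score 12 (PR 62.1) and 13 (PR 81.8).
Interpolate: 12 + (80.26 − 62.1)/(81.8 − 62.1) × (13 − 12) = 12.9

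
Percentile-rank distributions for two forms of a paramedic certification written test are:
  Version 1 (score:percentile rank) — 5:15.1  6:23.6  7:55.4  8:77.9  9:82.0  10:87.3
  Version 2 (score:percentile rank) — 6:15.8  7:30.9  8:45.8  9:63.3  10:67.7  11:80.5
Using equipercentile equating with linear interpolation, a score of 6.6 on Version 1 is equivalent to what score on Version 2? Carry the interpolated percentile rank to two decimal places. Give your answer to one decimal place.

7.8

PR of 6.6 on Version 1: 23.6 + (6.6 − 6)/(7 − 6) × (55.4 − 23.6) = 42.68
On Version 2, PR 42.68 falls between score 7 (PR 30.9) and 8 (PR 45.8).
Interpolate: 7 + (42.68 − 30.9)/(45.8 − 30.9) × (8 − 7) = 7.8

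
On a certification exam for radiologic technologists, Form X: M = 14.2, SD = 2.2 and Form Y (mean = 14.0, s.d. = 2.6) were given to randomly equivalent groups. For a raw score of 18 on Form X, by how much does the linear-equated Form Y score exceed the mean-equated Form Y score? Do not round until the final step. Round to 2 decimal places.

0.69

Mean-equated: 18 + (14.0 − 14.2) = 17.80
Linear-equated: (2.6/2.2)(18 − 14.2) + 14.0 = 18.491
Difference = 18.491 − 17.80 = 0.69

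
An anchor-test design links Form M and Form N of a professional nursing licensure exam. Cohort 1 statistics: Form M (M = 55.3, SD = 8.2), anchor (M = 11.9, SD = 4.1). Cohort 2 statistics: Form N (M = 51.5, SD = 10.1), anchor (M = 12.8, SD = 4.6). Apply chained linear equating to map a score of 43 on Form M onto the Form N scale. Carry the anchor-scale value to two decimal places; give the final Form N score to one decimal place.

Form M → anchor (Cohort 1): v = (4.1/8.2)(43 − 55.3) + 11.9 = 5.75
anchor → Form N (Cohort 2): y = (10.1/4.6)(5.75 − 12.8) + 51.5 = 36.0

36.0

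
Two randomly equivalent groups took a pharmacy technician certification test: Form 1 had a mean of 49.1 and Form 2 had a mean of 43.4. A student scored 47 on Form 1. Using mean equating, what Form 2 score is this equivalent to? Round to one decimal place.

41.3

Mean equating: y = x + (M_Y − M_X) = 47 + (43.4 − 49.1) = 41.3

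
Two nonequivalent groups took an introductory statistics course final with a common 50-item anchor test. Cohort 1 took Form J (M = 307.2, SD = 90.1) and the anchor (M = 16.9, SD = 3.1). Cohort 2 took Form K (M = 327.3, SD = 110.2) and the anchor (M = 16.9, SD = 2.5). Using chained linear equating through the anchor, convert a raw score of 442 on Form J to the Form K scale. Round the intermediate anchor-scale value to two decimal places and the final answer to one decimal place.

531.8

Form J → anchor (Cohort 1): v = (3.1/90.1)(442 − 307.2) + 16.9 = 21.54
anchor → Form K (Cohort 2): y = (110.2/2.5)(21.54 − 16.9) + 327.3 = 531.8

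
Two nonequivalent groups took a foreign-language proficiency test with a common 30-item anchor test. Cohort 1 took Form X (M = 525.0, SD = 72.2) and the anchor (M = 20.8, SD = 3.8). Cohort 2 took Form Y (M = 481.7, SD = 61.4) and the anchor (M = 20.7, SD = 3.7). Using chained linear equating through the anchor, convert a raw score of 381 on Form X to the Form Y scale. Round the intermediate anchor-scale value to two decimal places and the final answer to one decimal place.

Form X → anchor (Cohort 1): v = (3.8/72.2)(381 − 525.0) + 20.8 = 13.22
anchor → Form Y (Cohort 2): y = (61.4/3.7)(13.22 − 20.7) + 481.7 = 357.6

357.6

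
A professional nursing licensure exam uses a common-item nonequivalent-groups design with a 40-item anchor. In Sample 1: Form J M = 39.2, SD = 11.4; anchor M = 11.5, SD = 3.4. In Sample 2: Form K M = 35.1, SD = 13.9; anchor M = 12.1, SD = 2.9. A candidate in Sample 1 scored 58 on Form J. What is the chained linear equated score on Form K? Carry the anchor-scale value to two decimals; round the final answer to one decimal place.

Form J → anchor (Sample 1): v = (3.4/11.4)(58 − 39.2) + 11.5 = 17.11
anchor → Form K (Sample 2): y = (13.9/2.9)(17.11 − 12.1) + 35.1 = 59.1

59.1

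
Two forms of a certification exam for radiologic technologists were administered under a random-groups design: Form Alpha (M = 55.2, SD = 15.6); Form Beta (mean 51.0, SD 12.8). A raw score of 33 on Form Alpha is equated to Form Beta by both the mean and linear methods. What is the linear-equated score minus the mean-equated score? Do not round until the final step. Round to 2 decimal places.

3.98

Mean-equated: 33 + (51.0 − 55.2) = 28.80
Linear-equated: (12.8/15.6)(33 − 55.2) + 51.0 = 32.785
Difference = 32.785 − 28.80 = 3.98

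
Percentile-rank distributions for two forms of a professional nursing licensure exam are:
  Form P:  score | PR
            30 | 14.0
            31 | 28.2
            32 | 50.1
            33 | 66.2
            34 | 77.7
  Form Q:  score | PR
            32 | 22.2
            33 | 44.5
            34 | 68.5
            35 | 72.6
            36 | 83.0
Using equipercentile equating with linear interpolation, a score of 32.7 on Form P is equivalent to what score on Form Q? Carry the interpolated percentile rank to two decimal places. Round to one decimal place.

PR of 32.7 on Form P: 50.1 + (32.7 − 32)/(33 − 32) × (66.2 − 50.1) = 61.37
On Form Q, PR 61.37 falls between score 33 (PR 44.5) and 34 (PR 68.5).
Interpolate: 33 + (61.37 − 44.5)/(68.5 − 44.5) × (34 − 33) = 33.7

33.7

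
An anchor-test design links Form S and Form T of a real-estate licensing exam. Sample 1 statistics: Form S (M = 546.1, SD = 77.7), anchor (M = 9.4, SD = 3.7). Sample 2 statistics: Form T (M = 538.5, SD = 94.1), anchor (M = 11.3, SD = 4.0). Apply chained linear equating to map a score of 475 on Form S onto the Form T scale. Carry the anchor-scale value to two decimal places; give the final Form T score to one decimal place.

414.1

Form S → anchor (Sample 1): v = (3.7/77.7)(475 − 546.1) + 9.4 = 6.01
anchor → Form T (Sample 2): y = (94.1/4.0)(6.01 − 11.3) + 538.5 = 414.1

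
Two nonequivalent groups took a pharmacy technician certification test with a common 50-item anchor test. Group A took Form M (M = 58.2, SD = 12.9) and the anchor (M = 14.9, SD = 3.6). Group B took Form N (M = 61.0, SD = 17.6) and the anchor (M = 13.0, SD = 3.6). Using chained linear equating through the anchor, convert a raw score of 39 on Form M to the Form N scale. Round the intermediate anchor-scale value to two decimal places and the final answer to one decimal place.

Form M → anchor (Group A): v = (3.6/12.9)(39 − 58.2) + 14.9 = 9.54
anchor → Form N (Group B): y = (17.6/3.6)(9.54 − 13.0) + 61.0 = 44.1

44.1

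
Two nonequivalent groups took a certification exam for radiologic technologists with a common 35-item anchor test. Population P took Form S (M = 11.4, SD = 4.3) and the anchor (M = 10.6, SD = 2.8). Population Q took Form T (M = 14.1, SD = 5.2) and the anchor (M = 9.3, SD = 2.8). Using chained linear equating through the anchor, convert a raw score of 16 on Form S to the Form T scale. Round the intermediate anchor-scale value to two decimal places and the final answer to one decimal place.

22.1

Form S → anchor (Population P): v = (2.8/4.3)(16 − 11.4) + 10.6 = 13.60
anchor → Form T (Population Q): y = (5.2/2.8)(13.60 − 9.3) + 14.1 = 22.1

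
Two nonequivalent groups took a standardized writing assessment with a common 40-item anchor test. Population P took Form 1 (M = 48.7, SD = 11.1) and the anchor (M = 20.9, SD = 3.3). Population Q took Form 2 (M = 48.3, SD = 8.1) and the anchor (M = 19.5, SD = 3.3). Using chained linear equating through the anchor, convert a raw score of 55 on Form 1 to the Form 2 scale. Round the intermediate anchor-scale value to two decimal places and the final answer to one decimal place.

Form 1 → anchor (Population P): v = (3.3/11.1)(55 − 48.7) + 20.9 = 22.77
anchor → Form 2 (Population Q): y = (8.1/3.3)(22.77 − 19.5) + 48.3 = 56.3

56.3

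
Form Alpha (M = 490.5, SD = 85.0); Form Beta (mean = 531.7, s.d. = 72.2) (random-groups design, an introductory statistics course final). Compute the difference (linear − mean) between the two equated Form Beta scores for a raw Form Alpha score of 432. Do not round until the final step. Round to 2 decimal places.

8.81

Mean-equated: 432 + (531.7 − 490.5) = 473.20
Linear-equated: (72.2/85.0)(432 − 490.5) + 531.7 = 482.009
Difference = 482.009 − 473.20 = 8.81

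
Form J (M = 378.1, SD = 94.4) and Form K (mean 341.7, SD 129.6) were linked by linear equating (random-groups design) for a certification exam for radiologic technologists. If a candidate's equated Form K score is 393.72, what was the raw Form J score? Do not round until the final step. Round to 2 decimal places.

Invert y = (SD_Y/SD_X)(x − M_X) + M_Y:
x = (SD_X/SD_Y)(y − M_Y) + M_X = (94.4/129.6)(393.72 − 341.7) + 378.1
x = 0.728395 × 52.020 + 378.1 = 415.99

415.99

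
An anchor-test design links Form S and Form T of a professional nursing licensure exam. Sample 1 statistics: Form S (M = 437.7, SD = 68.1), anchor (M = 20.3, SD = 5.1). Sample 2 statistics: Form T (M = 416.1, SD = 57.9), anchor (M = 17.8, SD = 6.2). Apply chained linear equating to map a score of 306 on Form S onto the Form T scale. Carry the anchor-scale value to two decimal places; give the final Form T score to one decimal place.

347.4

Form S → anchor (Sample 1): v = (5.1/68.1)(306 − 437.7) + 20.3 = 10.44
anchor → Form T (Sample 2): y = (57.9/6.2)(10.44 − 17.8) + 416.1 = 347.4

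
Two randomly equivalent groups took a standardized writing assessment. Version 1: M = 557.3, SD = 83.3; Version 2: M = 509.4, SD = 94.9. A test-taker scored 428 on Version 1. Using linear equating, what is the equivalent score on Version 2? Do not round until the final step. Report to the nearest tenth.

Linear equating: y = (SD_Y/SD_X)(x − M_X) + M_Y
y = (94.9/83.3)(428 − 557.3) + 509.4
y = 1.139256 × -129.3 + 509.4 = -147.3058 + 509.4 = 362.1

362.1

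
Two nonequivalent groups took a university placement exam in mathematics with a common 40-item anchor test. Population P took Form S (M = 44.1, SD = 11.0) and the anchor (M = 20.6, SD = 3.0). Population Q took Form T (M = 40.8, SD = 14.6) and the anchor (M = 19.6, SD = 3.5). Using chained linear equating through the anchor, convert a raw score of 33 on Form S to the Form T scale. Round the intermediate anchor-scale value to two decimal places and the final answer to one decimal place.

Form S → anchor (Population P): v = (3.0/11.0)(33 − 44.1) + 20.6 = 17.57
anchor → Form T (Population Q): y = (14.6/3.5)(17.57 − 19.6) + 40.8 = 32.3

32.3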